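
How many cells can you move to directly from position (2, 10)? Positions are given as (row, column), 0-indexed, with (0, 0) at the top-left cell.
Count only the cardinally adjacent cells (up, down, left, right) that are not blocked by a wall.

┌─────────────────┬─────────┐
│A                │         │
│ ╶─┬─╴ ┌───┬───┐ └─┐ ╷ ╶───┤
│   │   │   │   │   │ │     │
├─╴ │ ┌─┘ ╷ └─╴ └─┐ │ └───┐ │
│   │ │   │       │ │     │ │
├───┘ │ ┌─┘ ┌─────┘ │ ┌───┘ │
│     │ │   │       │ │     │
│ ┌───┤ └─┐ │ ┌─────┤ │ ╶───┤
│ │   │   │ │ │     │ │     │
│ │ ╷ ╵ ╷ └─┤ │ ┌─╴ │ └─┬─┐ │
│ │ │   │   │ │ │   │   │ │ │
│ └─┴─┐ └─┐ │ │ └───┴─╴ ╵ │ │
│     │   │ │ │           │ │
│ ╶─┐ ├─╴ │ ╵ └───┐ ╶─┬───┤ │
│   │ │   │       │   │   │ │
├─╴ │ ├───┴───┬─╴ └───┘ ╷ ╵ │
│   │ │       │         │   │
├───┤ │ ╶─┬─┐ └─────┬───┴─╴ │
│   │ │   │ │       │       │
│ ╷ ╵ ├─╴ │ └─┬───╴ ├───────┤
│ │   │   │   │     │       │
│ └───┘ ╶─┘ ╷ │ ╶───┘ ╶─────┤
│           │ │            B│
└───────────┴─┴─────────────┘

Checking passable neighbors of (2, 10):
Neighbors: (1, 10), (3, 10), (2, 11)
Count: 3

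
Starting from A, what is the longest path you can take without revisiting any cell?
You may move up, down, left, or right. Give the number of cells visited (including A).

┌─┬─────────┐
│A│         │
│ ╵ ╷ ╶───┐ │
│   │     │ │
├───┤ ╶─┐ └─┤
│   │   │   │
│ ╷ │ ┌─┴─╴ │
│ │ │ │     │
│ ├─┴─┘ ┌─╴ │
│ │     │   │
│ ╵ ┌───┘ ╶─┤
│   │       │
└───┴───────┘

Finding longest simple path using DFS:
Start: (0, 0)
Longest path visits 23 cells
Path: A → down → right → up → right → down → right → right → down → right → down → left → left → down → left → left → down → left → up → up → up → right → down

Solution:

┌─┬─────────┐
│A│↱ ↓      │
│ ╵ ╷ ╶───┐ │
│↳ ↑│↳ → ↓│ │
├───┤ ╶─┐ └─┤
│↱ ↓│   │↳ ↓│
│ ╷ │ ┌─┴─╴ │
│↑│B│ │↓ ← ↲│
│ ├─┴─┘ ┌─╴ │
│↑│↓ ← ↲│   │
│ ╵ ┌───┘ ╶─┤
│↑ ↲│       │
└───┴───────┘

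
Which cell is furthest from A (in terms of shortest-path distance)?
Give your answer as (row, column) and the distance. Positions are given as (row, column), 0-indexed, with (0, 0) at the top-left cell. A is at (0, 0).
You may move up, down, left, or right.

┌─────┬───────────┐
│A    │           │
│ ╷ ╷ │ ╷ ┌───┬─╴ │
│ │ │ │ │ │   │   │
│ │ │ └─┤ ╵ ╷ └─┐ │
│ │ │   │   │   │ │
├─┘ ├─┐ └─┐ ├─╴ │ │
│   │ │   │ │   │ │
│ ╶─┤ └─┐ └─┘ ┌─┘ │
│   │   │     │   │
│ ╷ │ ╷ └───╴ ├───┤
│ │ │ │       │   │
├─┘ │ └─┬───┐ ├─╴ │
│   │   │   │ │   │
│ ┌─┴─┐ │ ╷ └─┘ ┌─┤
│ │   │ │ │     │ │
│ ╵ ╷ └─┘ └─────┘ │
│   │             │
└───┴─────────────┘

Computing BFS distances from A to all cells:
Furthest cell: (4, 7)
Distance: 29 steps

Path from A to the furthest cell:

┌─────┬───────────┐
│A → ↓│  ↱ → → → ↓│
│ ╷ ╷ │ ╷ ┌───┬─╴ │
│ │ │↓│ │↑│↓ ↰│  ↓│
│ │ │ └─┤ ╵ ╷ └─┐ │
│ │ │↳ ↓│↑ ↲│↑ ↰│↓│
├─┘ ├─┐ └─┐ ├─╴ │ │
│   │ │↳ ↓│ │↱ ↑│↓│
│ ╶─┤ └─┐ └─┘ ┌─┘ │
│   │   │↳ → ↑│B ↲│
│ ╷ │ ╷ └───╴ ├───┤
│ │ │ │       │   │
├─┘ │ └─┬───┐ ├─╴ │
│   │   │   │ │   │
│ ┌─┴─┐ │ ╷ └─┘ ┌─┤
│ │   │ │ │     │ │
│ ╵ ╷ └─┘ └─────┘ │
│   │             │
└───┴─────────────┘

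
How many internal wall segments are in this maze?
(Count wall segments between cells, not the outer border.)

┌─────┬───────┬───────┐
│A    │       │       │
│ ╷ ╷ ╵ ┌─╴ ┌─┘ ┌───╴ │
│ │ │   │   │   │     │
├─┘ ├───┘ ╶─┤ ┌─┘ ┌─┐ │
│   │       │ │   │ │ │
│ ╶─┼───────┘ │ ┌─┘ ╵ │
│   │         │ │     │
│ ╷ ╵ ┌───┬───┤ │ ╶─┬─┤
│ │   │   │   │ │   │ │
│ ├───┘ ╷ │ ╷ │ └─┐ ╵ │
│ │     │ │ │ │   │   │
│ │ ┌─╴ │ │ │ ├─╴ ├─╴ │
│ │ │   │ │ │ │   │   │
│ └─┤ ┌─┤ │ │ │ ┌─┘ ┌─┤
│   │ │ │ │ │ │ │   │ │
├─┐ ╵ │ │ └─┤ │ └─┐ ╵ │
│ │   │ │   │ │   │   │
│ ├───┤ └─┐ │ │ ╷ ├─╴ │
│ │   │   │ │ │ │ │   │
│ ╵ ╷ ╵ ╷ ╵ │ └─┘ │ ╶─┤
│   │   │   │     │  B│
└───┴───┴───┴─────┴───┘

Counting internal wall segments:
Total internal walls: 100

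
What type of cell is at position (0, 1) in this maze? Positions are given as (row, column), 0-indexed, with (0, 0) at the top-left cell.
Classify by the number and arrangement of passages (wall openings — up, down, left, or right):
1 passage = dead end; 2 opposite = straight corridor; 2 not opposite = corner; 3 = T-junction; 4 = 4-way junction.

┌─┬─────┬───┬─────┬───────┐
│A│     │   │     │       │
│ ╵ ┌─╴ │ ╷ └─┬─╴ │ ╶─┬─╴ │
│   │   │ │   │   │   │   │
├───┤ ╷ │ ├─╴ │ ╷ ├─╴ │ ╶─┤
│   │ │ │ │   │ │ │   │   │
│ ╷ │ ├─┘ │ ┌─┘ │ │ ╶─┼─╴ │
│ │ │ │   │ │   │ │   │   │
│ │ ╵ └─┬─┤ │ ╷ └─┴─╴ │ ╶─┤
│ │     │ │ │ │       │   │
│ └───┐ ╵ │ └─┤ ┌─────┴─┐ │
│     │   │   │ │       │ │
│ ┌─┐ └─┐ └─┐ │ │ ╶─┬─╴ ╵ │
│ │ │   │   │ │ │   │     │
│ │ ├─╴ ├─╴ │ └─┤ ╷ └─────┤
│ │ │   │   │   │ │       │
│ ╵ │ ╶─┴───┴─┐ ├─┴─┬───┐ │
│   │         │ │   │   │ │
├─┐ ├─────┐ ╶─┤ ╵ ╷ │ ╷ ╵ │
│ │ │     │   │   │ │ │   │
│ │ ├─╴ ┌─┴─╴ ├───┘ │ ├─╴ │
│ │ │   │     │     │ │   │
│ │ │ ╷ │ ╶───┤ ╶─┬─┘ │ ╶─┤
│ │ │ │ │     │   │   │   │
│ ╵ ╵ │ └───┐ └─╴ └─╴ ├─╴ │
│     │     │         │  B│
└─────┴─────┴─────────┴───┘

Checking cell at (0, 1):
Number of passages: 2
Cell type: corner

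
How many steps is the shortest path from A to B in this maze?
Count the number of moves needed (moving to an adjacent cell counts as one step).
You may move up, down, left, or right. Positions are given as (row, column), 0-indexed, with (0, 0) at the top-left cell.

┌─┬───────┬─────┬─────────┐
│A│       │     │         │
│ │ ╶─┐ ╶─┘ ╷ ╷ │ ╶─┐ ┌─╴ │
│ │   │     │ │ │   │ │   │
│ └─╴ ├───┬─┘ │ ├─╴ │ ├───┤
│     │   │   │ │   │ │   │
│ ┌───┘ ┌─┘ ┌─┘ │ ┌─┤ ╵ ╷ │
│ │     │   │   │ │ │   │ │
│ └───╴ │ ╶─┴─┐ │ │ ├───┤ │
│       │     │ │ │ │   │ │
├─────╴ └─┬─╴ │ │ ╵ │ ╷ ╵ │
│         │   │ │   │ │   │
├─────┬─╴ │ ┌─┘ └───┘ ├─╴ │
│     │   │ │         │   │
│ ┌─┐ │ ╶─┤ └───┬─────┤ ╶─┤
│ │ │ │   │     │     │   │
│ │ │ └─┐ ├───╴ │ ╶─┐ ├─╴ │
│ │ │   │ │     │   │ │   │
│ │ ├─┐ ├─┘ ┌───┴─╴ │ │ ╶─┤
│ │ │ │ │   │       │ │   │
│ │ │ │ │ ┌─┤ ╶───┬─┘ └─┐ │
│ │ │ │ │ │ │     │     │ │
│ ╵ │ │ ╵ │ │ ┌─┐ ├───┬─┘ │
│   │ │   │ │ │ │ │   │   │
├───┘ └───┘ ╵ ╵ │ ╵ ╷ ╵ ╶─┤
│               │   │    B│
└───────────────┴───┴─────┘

Using BFS to find shortest path:
Start: (0, 0), End: (12, 12)
Path found:
(0,0) → (1,0) → (2,0) → (2,1) → (2,2) → (1,2) → (1,1) → (0,1) → (0,2) → (0,3) → (1,3) → (1,4) → (1,5) → (0,5) → (0,6) → (0,7) → (1,7) → (2,7) → (3,7) → (4,7) → (5,7) → (6,7) → (6,8) → (6,9) → (6,10) → (5,10) → (4,10) → (4,11) → (5,11) → (5,12) → (6,12) → (6,11) → (7,11) → (7,12) → (8,12) → (8,11) → (9,11) → (9,12) → (10,12) → (11,12) → (11,11) → (12,11) → (12,12)
Number of steps: 42

Solution:

┌─┬───────┬─────┬─────────┐
│A│↱ → ↓  │↱ → ↓│         │
│ │ ╶─┐ ╶─┘ ╷ ╷ │ ╶─┐ ┌─╴ │
│↓│↑ ↰│↳ → ↑│ │↓│   │ │   │
│ └─╴ ├───┬─┘ │ ├─╴ │ ├───┤
│↳ → ↑│   │   │↓│   │ │   │
│ ┌───┘ ┌─┘ ┌─┘ │ ┌─┤ ╵ ╷ │
│ │     │   │  ↓│ │ │   │ │
│ └───╴ │ ╶─┴─┐ │ │ ├───┤ │
│       │     │↓│ │ │↱ ↓│ │
├─────╴ └─┬─╴ │ │ ╵ │ ╷ ╵ │
│         │   │↓│   │↑│↳ ↓│
├─────┬─╴ │ ┌─┘ └───┘ ├─╴ │
│     │   │ │  ↳ → → ↑│↓ ↲│
│ ┌─┐ │ ╶─┤ └───┬─────┤ ╶─┤
│ │ │ │   │     │     │↳ ↓│
│ │ │ └─┐ ├───╴ │ ╶─┐ ├─╴ │
│ │ │   │ │     │   │ │↓ ↲│
│ │ ├─┐ ├─┘ ┌───┴─╴ │ │ ╶─┤
│ │ │ │ │   │       │ │↳ ↓│
│ │ │ │ │ ┌─┤ ╶───┬─┘ └─┐ │
│ │ │ │ │ │ │     │     │↓│
│ ╵ │ │ ╵ │ │ ┌─┐ ├───┬─┘ │
│   │ │   │ │ │ │ │   │↓ ↲│
├───┘ └───┘ ╵ ╵ │ ╵ ╷ ╵ ╶─┤
│               │   │  ↳ B│
└───────────────┴───┴─────┘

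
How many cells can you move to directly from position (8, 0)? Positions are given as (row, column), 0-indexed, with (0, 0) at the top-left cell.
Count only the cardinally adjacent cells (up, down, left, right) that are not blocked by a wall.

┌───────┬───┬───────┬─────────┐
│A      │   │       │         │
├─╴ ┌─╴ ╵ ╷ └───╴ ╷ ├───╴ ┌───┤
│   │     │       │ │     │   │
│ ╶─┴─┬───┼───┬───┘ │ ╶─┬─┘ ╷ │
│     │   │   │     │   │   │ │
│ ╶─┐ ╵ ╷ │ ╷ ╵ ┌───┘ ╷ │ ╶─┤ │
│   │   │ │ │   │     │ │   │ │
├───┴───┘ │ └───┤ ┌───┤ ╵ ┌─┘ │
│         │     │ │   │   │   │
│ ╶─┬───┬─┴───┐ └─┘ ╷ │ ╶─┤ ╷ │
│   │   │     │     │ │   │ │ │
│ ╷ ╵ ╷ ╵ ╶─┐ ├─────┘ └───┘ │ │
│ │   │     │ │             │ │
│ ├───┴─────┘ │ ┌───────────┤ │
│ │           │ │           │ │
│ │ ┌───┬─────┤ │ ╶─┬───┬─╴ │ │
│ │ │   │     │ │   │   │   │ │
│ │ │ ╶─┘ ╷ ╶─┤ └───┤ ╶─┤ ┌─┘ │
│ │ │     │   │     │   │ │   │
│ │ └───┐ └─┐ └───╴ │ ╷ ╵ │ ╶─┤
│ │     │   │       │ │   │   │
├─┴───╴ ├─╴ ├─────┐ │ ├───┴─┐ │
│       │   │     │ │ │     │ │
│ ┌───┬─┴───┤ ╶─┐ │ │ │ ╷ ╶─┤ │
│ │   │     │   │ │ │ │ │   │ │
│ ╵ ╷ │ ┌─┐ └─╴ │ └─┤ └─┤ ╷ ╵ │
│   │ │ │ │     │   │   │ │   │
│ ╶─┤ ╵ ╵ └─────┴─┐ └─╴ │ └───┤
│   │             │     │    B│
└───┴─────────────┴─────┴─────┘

Checking passable neighbors of (8, 0):
Neighbors: (7, 0), (9, 0)
Count: 2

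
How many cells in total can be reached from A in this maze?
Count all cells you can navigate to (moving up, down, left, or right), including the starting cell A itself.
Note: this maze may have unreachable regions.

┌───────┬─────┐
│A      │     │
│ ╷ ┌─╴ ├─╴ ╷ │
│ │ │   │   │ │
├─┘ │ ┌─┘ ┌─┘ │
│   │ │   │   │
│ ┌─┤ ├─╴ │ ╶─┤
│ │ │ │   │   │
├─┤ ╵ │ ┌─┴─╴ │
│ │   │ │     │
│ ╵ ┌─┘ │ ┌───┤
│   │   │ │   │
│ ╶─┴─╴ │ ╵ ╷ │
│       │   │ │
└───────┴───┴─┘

Using BFS/flood-fill to find all reachable cells from A:
Maze size: 7 × 7 = 49 total cells
All cells are reachable — the maze is fully connected.
Reachable cells: 49

Reachable region (· marks reachable cells):

┌───────┬─────┐
│A · · ·│· · ·│
│ ╷ ┌─╴ ├─╴ ╷ │
│·│·│· ·│· ·│·│
├─┘ │ ┌─┘ ┌─┘ │
│· ·│·│· ·│· ·│
│ ┌─┤ ├─╴ │ ╶─┤
│·│·│·│· ·│· ·│
├─┤ ╵ │ ┌─┴─╴ │
│·│· ·│·│· · ·│
│ ╵ ┌─┘ │ ┌───┤
│· ·│· ·│·│· ·│
│ ╶─┴─╴ │ ╵ ╷ │
│· · · ·│· ·│·│
└───────┴───┴─┘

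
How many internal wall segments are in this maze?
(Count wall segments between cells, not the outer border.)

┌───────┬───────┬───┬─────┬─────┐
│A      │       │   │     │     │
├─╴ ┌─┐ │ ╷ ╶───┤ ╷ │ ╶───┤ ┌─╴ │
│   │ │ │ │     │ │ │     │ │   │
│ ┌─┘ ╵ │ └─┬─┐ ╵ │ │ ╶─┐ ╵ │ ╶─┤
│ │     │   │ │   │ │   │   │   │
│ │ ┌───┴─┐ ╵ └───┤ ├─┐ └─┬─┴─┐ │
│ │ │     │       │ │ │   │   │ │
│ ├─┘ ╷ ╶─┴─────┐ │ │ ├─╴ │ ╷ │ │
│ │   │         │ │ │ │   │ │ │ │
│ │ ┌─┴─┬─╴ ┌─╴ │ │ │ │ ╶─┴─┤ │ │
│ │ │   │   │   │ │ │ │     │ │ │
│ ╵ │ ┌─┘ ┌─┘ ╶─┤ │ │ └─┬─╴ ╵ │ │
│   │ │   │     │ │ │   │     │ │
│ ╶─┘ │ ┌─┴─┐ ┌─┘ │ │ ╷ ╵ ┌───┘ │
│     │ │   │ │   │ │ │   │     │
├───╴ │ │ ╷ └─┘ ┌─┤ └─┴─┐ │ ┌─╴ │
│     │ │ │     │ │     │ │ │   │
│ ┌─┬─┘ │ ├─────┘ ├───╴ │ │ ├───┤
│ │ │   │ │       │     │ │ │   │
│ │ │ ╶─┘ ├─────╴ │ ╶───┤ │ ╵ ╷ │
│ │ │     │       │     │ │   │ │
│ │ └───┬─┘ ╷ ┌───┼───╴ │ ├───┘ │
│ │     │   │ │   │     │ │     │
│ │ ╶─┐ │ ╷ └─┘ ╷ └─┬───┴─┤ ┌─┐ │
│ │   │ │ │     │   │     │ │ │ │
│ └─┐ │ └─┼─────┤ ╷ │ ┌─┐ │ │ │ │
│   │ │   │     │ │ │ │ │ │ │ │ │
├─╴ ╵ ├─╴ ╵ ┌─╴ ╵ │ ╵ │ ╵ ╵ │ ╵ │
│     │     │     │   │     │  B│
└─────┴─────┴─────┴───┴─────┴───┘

Counting internal wall segments:
Total internal walls: 210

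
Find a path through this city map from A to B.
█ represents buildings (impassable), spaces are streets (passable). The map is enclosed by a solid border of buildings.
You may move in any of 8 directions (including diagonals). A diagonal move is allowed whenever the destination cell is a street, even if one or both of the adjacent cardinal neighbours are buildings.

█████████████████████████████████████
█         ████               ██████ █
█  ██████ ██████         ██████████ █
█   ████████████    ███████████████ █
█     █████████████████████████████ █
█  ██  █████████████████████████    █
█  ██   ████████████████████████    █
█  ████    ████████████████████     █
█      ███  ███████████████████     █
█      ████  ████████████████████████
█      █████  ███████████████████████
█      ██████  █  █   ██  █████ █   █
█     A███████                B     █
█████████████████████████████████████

Finding the shortest path from A to B:
Movement: 8-directional
Path length: 28 steps
Directions: up → up → up → up → up-right → right → right → right → down-right → down-right → down-right → down-right → down-right → right → right → right → right → right → right → right → right → right → right → right → right → right → right → right

Solution:

█████████████████████████████████████
█         ████               ██████ █
█  ██████ ██████         ██████████ █
█   ████████████    ███████████████ █
█     █████████████████████████████ █
█  ██  █████████████████████████    █
█  ██   ████████████████████████    █
█  ████→→→↘████████████████████     █
█     ↗███ ↘███████████████████     █
█     ↑████ ↘████████████████████████
█     ↑█████ ↘███████████████████████
█     ↑██████ ↘█  █   ██  █████ █   █
█     A███████ →→→→→→→→→→→→→→→B     █
█████████████████████████████████████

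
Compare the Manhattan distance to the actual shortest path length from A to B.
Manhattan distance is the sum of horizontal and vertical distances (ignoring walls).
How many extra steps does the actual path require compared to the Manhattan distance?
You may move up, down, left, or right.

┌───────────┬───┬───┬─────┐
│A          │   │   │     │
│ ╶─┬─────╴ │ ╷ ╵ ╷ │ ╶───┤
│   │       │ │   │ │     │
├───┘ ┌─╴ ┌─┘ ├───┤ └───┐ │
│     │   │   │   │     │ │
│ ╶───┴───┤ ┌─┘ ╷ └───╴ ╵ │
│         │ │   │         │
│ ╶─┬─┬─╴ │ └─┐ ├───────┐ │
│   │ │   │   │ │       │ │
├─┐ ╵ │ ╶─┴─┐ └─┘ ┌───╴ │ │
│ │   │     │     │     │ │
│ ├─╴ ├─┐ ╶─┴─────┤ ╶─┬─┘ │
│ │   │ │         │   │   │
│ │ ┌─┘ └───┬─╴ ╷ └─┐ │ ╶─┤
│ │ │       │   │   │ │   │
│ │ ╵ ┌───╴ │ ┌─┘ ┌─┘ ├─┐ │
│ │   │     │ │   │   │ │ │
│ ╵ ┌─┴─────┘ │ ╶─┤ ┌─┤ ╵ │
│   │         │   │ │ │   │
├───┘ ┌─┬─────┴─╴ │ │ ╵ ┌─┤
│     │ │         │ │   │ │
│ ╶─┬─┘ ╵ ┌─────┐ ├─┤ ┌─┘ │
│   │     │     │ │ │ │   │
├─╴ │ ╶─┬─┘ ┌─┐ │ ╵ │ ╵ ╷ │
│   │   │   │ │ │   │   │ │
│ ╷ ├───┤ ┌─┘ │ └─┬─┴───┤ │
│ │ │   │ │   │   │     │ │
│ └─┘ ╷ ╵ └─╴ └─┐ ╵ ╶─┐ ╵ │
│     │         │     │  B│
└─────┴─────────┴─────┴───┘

Manhattan distance: |14 - 0| + |12 - 0| = 26
Actual path length: 64
Extra steps: 64 - 26 = 38

Solution:

┌───────────┬───┬───┬─────┐
│A → → → → ↓│   │   │     │
│ ╶─┬─────╴ │ ╷ ╵ ╷ │ ╶───┤
│   │↓ ← ← ↲│ │   │ │     │
├───┘ ┌─╴ ┌─┘ ├───┤ └───┐ │
│↓ ← ↲│   │   │   │     │ │
│ ╶───┴───┤ ┌─┘ ╷ └───╴ ╵ │
│↳ → → → ↓│ │   │         │
│ ╶─┬─┬─╴ │ └─┐ ├───────┐ │
│   │ │↓ ↲│   │ │       │ │
├─┐ ╵ │ ╶─┴─┐ └─┘ ┌───╴ │ │
│ │   │↳ ↓  │     │     │ │
│ ├─╴ ├─┐ ╶─┴─────┤ ╶─┬─┘ │
│ │   │ │↳ → → ↓  │   │   │
│ │ ┌─┘ └───┬─╴ ╷ └─┐ │ ╶─┤
│ │ │       │↓ ↲│   │ │   │
│ │ ╵ ┌───╴ │ ┌─┘ ┌─┘ ├─┐ │
│ │   │     │↓│   │   │ │ │
│ ╵ ┌─┴─────┘ │ ╶─┤ ┌─┤ ╵ │
│   │↓ ← ← ← ↲│   │ │ │   │
├───┘ ┌─┬─────┴─╴ │ │ ╵ ┌─┤
│↓ ← ↲│ │         │ │   │ │
│ ╶─┬─┘ ╵ ┌─────┐ ├─┤ ┌─┘ │
│↳ ↓│     │↱ → ↓│ │ │ │   │
├─╴ │ ╶─┬─┘ ┌─┐ │ ╵ │ ╵ ╷ │
│↓ ↲│   │↱ ↑│ │↓│   │   │ │
│ ╷ ├───┤ ┌─┘ │ └─┬─┴───┤ │
│↓│ │↱ ↓│↑│   │↳ ↓│↱ → ↓│ │
│ └─┘ ╷ ╵ └─╴ └─┐ ╵ ╶─┐ ╵ │
│↳ → ↑│↳ ↑      │↳ ↑  │↳ B│
└─────┴─────────┴─────┴───┘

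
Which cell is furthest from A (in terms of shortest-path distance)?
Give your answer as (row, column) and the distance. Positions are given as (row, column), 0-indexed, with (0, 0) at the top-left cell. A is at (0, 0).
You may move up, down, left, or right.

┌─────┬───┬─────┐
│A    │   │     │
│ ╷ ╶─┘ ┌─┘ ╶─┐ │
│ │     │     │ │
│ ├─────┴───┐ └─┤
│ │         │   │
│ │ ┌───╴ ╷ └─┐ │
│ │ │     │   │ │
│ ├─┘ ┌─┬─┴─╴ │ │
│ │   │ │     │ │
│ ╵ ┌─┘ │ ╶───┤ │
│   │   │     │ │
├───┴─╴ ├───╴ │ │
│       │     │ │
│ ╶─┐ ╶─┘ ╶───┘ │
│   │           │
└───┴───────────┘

Computing BFS distances from A to all cells:
Furthest cell: (1, 7)
Distance: 40 steps

Path from A to the furthest cell:

┌─────┬───┬─────┐
│A    │   │↱ → ↓│
│ ╷ ╶─┘ ┌─┘ ╶─┐ │
│↓│     │  ↑ ↰│B│
│ ├─────┴───┐ └─┤
│↓│      ↱ ↓│↑ ↰│
│ │ ┌───╴ ╷ └─┐ │
│↓│ │↱ → ↑│↳ ↓│↑│
│ ├─┘ ┌─┬─┴─╴ │ │
│↓│↱ ↑│ │↓ ← ↲│↑│
│ ╵ ┌─┘ │ ╶───┤ │
│↳ ↑│   │↳ → ↓│↑│
├───┴─╴ ├───╴ │ │
│       │↓ ← ↲│↑│
│ ╶─┐ ╶─┘ ╶───┘ │
│   │    ↳ → → ↑│
└───┴───────────┘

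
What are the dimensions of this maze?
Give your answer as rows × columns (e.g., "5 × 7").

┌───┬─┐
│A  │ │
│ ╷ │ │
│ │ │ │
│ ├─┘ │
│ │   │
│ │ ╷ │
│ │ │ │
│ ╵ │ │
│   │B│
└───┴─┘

Counting the maze dimensions:
Rows (vertical): 5
Columns (horizontal): 3
Dimensions: 5 × 3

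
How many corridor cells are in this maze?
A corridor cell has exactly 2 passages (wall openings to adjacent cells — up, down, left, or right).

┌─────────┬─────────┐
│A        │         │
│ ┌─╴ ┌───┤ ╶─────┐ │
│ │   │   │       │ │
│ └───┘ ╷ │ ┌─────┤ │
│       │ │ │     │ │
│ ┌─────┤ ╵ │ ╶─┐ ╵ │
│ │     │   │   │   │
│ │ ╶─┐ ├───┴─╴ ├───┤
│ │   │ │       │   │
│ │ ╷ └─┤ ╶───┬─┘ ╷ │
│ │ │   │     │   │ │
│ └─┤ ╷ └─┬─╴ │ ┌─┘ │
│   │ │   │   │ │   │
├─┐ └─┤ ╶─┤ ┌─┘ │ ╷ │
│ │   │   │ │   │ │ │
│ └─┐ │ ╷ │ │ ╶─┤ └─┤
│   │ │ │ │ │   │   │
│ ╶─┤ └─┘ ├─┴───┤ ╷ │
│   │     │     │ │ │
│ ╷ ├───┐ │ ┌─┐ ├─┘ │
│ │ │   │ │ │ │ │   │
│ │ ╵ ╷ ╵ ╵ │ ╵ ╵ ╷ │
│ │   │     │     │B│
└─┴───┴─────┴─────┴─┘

Counting cells with exactly 2 passages:
Total corridor cells: 88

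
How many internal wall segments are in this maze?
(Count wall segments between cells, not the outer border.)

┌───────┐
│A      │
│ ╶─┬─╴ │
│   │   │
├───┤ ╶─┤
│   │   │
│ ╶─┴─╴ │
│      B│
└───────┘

Counting internal wall segments:
Total internal walls: 9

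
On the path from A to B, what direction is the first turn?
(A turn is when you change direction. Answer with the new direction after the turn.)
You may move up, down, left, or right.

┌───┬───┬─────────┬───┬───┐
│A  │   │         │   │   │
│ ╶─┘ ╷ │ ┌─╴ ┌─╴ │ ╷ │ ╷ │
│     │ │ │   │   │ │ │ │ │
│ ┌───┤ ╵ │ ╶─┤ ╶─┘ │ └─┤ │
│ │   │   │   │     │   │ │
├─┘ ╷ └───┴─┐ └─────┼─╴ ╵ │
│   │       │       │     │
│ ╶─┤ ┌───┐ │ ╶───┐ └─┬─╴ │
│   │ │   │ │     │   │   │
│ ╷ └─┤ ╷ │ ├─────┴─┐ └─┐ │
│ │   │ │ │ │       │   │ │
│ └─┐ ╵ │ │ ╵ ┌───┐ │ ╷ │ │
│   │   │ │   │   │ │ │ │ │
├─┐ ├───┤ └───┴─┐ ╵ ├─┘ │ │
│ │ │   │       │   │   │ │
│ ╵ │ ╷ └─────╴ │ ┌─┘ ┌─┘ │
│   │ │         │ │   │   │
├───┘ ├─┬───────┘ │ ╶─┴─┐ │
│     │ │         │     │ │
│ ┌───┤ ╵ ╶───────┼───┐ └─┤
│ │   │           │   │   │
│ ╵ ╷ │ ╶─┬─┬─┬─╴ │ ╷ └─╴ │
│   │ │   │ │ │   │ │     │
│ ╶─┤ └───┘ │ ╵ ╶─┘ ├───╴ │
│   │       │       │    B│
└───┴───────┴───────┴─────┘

Directions: down, right, right, up, right, down, down, right, up, up, right, right, down, left, down, right, down, right, right, right, down, right, down, right, down, down, left, down, left, down, right, right, down, right, down, down
First turn direction: right

Solution:

┌───┬───┬─────────┬───┬───┐
│A  │↱ ↓│↱ → ↓    │   │   │
│ ╶─┘ ╷ │ ┌─╴ ┌─╴ │ ╷ │ ╷ │
│↳ → ↑│↓│↑│↓ ↲│   │ │ │ │ │
│ ┌───┤ ╵ │ ╶─┤ ╶─┘ │ └─┤ │
│ │   │↳ ↑│↳ ↓│     │   │ │
├─┘ ╷ └───┴─┐ └─────┼─╴ ╵ │
│   │       │↳ → → ↓│     │
│ ╶─┤ ┌───┐ │ ╶───┐ └─┬─╴ │
│   │ │   │ │     │↳ ↓│   │
│ ╷ └─┤ ╷ │ ├─────┴─┐ └─┐ │
│ │   │ │ │ │       │↳ ↓│ │
│ └─┐ ╵ │ │ ╵ ┌───┐ │ ╷ │ │
│   │   │ │   │   │ │ │↓│ │
├─┐ ├───┤ └───┴─┐ ╵ ├─┘ │ │
│ │ │   │       │   │↓ ↲│ │
│ ╵ │ ╷ └─────╴ │ ┌─┘ ┌─┘ │
│   │ │         │ │↓ ↲│   │
├───┘ ├─┬───────┘ │ ╶─┴─┐ │
│     │ │         │↳ → ↓│ │
│ ┌───┤ ╵ ╶───────┼───┐ └─┤
│ │   │           │   │↳ ↓│
│ ╵ ╷ │ ╶─┬─┬─┬─╴ │ ╷ └─╴ │
│   │ │   │ │ │   │ │    ↓│
│ ╶─┤ └───┘ │ ╵ ╶─┘ ├───╴ │
│   │       │       │    B│
└───┴───────┴───────┴─────┘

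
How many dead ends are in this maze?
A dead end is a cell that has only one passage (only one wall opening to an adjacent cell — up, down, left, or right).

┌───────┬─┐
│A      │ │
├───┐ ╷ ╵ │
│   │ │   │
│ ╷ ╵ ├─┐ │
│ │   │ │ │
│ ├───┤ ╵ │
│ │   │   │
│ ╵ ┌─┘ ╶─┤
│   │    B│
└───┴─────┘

Checking each cell for number of passages:

Dead ends found at positions:
  (0, 0)
  (0, 4)
  (2, 3)
  (3, 2)
  (4, 2)
  (4, 4)
Total dead ends: 6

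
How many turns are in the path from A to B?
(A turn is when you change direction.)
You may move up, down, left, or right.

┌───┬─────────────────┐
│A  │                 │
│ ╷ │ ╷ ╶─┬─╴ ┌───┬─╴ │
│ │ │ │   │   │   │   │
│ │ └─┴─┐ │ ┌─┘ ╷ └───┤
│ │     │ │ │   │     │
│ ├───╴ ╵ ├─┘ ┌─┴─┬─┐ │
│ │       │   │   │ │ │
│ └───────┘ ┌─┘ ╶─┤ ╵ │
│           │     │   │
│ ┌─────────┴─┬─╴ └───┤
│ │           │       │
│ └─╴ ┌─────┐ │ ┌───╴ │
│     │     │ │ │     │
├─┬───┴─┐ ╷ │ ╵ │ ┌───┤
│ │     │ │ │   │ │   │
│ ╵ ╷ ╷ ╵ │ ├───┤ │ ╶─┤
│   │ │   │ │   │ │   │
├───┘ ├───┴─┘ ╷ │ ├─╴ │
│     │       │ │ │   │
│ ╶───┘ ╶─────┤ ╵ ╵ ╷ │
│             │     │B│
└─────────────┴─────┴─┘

Directions: down, down, down, down, down, down, right, right, up, right, right, right, right, down, down, right, up, up, right, right, right, down, left, left, down, down, down, down, right, up, right, down
Number of turns: 14

Solution:

┌───┬─────────────────┐
│A  │                 │
│ ╷ │ ╷ ╶─┬─╴ ┌───┬─╴ │
│↓│ │ │   │   │   │   │
│ │ └─┴─┐ │ ┌─┘ ╷ └───┤
│↓│     │ │ │   │     │
│ ├───╴ ╵ ├─┘ ┌─┴─┬─┐ │
│↓│       │   │   │ │ │
│ └───────┘ ┌─┘ ╶─┤ ╵ │
│↓          │     │   │
│ ┌─────────┴─┬─╴ └───┤
│↓│  ↱ → → → ↓│↱ → → ↓│
│ └─╴ ┌─────┐ │ ┌───╴ │
│↳ → ↑│     │↓│↑│↓ ← ↲│
├─┬───┴─┐ ╷ │ ╵ │ ┌───┤
│ │     │ │ │↳ ↑│↓│   │
│ ╵ ╷ ╷ ╵ │ ├───┤ │ ╶─┤
│   │ │   │ │   │↓│   │
├───┘ ├───┴─┘ ╷ │ ├─╴ │
│     │       │ │↓│↱ ↓│
│ ╶───┘ ╶─────┤ ╵ ╵ ╷ │
│             │  ↳ ↑│B│
└─────────────┴─────┴─┘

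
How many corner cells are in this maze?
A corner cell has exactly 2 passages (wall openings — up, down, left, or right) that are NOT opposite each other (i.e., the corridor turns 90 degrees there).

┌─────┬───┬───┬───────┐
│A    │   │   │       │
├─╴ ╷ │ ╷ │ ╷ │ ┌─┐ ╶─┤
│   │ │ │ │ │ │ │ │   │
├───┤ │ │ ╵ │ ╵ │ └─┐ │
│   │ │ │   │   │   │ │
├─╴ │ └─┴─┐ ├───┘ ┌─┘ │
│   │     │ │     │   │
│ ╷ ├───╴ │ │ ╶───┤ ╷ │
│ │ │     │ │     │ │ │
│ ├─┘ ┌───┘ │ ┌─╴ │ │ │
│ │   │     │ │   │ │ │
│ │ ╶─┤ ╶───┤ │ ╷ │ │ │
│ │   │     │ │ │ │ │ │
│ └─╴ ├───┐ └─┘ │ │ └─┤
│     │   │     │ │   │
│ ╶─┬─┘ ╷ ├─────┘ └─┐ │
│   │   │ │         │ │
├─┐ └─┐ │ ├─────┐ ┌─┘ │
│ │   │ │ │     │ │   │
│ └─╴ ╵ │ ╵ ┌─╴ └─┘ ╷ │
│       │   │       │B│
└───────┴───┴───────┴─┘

Counting corner cells (2 non-opposite passages):
Total corners: 50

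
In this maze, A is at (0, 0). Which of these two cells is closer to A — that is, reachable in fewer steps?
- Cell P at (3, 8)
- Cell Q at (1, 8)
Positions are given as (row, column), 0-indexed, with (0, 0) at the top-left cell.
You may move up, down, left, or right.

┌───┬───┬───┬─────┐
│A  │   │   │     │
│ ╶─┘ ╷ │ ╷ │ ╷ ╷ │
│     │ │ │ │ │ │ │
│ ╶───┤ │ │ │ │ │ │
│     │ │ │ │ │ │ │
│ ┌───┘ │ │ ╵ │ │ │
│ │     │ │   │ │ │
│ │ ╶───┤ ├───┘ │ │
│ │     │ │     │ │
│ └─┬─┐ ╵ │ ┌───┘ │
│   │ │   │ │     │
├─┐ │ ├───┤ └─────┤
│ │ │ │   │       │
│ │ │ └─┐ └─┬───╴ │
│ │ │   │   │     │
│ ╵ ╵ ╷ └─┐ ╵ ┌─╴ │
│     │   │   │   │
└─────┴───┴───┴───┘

Shortest path A → P at (3, 8): 33 steps
Shortest path A → Q at (1, 8): 31 steps

Q is closer (31 steps vs 33 steps).

Path to P:

┌───┬───┬───┬─────┐
│A  │↱ ↓│↱ ↓│↱ → ↓│
│ ╶─┘ ╷ │ ╷ │ ╷ ╷ │
│↳ → ↑│↓│↑│↓│↑│ │↓│
│ ╶───┤ │ │ │ │ │ │
│     │↓│↑│↓│↑│ │↓│
│ ┌───┘ │ │ ╵ │ │ │
│ │↓ ← ↲│↑│↳ ↑│ │P│
│ │ ╶───┤ ├───┘ │ │
│ │↳ → ↓│↑│     │ │
│ └─┬─┐ ╵ │ ┌───┘ │
│   │ │↳ ↑│ │     │
├─┐ │ ├───┤ └─────┤
│ │ │ │   │       │
│ │ │ └─┐ └─┬───╴ │
│ │ │   │   │     │
│ ╵ ╵ ╷ └─┐ ╵ ┌─╴ │
│     │   │   │   │
└─────┴───┴───┴───┘

Path to Q:

┌───┬───┬───┬─────┐
│A  │↱ ↓│↱ ↓│↱ → ↓│
│ ╶─┘ ╷ │ ╷ │ ╷ ╷ │
│↳ → ↑│↓│↑│↓│↑│ │Q│
│ ╶───┤ │ │ │ │ │ │
│     │↓│↑│↓│↑│ │ │
│ ┌───┘ │ │ ╵ │ │ │
│ │↓ ← ↲│↑│↳ ↑│ │ │
│ │ ╶───┤ ├───┘ │ │
│ │↳ → ↓│↑│     │ │
│ └─┬─┐ ╵ │ ┌───┘ │
│   │ │↳ ↑│ │     │
├─┐ │ ├───┤ └─────┤
│ │ │ │   │       │
│ │ │ └─┐ └─┬───╴ │
│ │ │   │   │     │
│ ╵ ╵ ╷ └─┐ ╵ ┌─╴ │
│     │   │   │   │
└─────┴───┴───┴───┘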